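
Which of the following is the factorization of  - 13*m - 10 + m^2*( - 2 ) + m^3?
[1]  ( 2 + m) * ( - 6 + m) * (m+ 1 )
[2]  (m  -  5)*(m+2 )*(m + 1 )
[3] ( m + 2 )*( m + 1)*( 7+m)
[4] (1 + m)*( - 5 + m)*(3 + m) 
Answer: 2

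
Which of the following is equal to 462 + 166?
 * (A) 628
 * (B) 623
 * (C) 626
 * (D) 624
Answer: A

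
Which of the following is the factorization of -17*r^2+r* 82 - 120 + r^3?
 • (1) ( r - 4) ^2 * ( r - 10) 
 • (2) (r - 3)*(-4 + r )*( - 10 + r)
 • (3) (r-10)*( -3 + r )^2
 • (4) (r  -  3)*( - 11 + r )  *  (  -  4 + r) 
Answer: 2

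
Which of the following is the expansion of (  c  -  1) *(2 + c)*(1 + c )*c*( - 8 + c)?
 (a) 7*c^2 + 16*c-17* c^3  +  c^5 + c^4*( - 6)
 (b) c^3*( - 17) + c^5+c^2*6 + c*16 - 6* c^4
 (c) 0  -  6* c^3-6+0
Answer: b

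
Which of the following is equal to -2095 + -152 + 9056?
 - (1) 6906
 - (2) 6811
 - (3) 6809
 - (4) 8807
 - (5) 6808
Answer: 3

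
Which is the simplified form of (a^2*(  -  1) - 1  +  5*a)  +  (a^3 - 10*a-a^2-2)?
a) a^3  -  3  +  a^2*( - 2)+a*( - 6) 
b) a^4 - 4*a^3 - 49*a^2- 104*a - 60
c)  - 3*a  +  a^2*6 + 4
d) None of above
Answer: d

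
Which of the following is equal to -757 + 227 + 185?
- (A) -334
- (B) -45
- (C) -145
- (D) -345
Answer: D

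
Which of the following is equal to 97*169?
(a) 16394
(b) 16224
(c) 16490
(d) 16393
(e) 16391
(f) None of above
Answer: d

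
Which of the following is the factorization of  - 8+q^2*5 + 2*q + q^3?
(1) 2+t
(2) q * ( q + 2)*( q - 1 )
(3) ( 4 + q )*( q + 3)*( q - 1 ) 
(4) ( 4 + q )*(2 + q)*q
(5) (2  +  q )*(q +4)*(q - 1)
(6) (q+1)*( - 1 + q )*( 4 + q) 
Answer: 5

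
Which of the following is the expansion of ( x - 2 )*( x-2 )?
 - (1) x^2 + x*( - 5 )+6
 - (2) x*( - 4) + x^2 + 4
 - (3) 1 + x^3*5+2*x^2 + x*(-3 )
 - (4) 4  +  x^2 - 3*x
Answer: 2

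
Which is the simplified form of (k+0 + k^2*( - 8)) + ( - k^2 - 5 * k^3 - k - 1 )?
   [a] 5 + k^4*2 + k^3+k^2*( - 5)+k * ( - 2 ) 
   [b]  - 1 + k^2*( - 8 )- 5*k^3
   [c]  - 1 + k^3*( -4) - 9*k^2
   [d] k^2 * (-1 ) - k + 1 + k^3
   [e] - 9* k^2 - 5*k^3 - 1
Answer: e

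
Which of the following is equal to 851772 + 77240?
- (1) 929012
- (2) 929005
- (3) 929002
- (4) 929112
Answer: 1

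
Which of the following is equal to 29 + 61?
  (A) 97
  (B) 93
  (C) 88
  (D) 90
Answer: D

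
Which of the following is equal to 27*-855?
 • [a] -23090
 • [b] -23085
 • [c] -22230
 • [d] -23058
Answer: b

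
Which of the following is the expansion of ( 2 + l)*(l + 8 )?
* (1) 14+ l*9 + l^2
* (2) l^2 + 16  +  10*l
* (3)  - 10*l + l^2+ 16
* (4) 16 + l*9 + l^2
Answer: 2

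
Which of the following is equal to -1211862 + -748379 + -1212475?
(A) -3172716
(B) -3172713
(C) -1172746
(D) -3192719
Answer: A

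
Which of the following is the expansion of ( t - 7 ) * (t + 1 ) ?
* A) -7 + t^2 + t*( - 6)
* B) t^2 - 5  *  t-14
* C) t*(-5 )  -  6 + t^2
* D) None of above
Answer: A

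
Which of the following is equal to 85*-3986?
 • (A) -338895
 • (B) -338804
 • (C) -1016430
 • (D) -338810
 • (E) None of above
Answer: D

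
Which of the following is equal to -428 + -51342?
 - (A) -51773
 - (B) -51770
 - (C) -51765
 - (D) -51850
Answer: B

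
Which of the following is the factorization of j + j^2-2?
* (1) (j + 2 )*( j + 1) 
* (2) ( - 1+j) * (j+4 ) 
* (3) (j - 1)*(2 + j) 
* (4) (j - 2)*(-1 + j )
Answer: 3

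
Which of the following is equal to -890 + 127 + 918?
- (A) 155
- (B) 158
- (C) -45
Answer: A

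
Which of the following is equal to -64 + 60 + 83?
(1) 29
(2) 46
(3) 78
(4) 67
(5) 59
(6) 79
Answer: 6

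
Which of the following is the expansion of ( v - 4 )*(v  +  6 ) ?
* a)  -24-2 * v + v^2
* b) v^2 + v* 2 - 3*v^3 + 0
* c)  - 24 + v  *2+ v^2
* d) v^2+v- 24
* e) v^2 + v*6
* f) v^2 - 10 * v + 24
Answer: c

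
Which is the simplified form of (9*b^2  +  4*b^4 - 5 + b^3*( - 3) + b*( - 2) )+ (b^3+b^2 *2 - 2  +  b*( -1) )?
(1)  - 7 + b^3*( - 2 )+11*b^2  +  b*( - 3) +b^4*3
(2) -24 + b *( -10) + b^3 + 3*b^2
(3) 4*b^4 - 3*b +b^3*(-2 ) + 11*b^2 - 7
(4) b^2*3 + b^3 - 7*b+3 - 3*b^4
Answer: 3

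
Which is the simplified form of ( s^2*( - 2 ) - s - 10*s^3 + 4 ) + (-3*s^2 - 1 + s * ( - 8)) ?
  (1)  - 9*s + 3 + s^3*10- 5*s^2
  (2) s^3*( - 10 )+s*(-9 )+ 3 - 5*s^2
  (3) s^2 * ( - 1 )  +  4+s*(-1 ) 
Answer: 2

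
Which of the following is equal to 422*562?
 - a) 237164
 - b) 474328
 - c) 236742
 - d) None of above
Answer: a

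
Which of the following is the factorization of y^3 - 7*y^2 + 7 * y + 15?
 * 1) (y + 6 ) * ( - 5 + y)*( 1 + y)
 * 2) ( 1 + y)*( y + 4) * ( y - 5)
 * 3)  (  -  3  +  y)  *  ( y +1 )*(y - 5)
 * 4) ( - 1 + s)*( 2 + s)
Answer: 3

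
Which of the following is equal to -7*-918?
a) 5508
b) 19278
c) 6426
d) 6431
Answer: c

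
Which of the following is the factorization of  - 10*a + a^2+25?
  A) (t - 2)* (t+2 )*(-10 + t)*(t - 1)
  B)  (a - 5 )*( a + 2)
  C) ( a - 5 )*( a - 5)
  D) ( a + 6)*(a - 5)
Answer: C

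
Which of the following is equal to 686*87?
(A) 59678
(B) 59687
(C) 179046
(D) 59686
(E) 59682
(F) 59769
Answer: E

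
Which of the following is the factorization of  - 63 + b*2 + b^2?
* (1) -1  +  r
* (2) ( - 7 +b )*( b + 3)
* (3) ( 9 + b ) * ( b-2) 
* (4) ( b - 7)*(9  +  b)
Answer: 4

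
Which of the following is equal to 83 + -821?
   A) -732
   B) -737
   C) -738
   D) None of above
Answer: C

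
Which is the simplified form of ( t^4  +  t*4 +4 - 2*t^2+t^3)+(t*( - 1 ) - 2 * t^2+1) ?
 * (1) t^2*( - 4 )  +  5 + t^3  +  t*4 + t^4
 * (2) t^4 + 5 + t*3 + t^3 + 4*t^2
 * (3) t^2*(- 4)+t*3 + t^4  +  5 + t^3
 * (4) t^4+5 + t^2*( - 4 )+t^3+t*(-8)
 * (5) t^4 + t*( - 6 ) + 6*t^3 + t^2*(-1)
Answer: 3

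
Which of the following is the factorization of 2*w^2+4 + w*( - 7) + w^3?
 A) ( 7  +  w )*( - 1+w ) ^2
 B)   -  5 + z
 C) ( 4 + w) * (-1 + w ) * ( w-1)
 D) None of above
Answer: C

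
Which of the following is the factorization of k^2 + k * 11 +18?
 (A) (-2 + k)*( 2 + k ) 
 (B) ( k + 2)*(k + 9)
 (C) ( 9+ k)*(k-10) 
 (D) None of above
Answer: B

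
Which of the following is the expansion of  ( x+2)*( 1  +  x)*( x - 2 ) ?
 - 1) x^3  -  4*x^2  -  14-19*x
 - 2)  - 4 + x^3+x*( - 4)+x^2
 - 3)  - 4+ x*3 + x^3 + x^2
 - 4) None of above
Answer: 2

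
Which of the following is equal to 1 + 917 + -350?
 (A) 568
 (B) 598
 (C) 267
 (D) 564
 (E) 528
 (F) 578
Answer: A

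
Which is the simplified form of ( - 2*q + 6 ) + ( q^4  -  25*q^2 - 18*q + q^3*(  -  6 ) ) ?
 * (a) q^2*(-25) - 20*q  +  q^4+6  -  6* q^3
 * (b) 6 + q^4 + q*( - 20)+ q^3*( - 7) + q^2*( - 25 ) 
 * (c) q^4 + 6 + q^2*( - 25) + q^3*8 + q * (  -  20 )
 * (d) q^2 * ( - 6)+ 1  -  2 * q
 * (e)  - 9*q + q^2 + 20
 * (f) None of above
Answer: a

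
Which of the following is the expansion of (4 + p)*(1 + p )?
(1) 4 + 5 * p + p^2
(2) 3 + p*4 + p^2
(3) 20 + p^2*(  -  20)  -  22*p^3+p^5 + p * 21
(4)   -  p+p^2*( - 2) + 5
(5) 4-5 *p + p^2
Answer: 1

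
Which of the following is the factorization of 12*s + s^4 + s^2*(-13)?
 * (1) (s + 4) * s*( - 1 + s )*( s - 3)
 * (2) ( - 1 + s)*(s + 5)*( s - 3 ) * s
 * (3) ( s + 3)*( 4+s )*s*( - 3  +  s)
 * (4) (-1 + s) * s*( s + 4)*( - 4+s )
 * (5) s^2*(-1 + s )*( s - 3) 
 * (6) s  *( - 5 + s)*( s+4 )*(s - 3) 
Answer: 1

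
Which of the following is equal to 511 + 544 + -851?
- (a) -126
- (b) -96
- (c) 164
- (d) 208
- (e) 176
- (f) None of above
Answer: f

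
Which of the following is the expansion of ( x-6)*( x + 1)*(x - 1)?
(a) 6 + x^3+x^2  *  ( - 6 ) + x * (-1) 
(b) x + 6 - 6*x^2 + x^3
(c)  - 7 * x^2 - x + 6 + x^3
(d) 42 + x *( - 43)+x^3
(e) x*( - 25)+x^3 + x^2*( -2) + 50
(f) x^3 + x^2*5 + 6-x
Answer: a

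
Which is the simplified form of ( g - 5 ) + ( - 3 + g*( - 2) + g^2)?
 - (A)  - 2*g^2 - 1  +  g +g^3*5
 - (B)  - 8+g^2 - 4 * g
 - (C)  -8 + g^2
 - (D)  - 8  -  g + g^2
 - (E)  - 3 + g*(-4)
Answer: D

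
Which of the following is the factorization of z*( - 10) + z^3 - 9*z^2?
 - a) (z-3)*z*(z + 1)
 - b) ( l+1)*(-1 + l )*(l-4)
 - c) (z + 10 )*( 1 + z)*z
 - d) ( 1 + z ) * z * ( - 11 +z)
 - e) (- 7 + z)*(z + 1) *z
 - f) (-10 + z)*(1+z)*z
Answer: f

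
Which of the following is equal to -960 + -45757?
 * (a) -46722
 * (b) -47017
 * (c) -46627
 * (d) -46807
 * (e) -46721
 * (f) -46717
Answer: f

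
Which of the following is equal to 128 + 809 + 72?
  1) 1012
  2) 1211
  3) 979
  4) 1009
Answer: 4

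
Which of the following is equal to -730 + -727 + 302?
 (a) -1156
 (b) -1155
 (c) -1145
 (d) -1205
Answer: b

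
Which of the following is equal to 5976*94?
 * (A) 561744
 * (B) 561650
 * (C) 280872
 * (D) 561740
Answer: A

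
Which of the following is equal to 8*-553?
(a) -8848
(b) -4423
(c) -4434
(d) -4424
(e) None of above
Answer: d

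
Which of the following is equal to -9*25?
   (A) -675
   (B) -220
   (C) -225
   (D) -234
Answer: C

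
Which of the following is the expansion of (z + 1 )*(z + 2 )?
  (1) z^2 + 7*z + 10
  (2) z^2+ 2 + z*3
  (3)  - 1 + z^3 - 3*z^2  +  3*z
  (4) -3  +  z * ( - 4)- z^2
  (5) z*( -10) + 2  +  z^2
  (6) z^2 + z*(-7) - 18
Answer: 2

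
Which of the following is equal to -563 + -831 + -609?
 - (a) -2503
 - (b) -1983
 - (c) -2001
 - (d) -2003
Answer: d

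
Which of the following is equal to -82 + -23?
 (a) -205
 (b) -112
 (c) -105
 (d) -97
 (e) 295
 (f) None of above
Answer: c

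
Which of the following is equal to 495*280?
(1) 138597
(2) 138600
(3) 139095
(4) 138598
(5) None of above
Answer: 2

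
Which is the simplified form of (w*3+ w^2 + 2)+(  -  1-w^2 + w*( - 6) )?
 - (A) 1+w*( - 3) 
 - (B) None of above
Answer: A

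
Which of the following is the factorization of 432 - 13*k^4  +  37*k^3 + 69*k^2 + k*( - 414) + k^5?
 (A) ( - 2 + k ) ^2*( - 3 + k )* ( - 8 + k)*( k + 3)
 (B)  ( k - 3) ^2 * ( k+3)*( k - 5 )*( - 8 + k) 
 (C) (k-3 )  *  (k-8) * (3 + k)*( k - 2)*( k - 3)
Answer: C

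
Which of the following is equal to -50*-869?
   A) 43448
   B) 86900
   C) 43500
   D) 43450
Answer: D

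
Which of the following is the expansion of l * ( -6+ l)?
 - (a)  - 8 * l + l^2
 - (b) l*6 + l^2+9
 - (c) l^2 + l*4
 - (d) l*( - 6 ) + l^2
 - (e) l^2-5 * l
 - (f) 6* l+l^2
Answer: d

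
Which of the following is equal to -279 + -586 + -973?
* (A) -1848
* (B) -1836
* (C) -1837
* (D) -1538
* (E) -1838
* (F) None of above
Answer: E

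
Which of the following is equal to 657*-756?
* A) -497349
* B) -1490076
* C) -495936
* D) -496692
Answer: D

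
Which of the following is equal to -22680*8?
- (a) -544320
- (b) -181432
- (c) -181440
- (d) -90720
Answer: c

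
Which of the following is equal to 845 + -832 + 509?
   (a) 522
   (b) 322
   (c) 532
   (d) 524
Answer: a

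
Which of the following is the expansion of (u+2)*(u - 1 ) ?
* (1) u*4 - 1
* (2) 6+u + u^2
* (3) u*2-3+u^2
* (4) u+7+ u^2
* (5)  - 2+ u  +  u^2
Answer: 5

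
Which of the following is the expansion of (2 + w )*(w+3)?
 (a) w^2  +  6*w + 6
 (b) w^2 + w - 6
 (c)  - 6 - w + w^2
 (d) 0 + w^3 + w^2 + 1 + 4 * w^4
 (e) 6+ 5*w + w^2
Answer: e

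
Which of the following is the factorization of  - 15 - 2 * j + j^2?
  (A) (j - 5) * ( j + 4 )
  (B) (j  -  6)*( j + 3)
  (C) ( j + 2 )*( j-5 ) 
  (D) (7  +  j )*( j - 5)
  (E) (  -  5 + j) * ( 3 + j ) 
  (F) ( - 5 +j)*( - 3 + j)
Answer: E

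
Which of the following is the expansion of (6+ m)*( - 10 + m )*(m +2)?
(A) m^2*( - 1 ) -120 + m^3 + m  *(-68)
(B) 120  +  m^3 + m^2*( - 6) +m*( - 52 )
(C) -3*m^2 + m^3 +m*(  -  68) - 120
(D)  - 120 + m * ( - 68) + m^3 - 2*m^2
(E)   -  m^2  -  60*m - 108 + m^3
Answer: D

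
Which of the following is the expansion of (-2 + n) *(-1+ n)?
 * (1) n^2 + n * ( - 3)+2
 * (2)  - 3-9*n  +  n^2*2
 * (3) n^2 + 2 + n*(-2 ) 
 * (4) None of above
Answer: 1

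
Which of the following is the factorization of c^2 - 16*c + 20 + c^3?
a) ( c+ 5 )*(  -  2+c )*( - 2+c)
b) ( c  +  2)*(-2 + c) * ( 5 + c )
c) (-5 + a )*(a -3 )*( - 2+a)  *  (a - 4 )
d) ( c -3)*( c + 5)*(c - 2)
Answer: a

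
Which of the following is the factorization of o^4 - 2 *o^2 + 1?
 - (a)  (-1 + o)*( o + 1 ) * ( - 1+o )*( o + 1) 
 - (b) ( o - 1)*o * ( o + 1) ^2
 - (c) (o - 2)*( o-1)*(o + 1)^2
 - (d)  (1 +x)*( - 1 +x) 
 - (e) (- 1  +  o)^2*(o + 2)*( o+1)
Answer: a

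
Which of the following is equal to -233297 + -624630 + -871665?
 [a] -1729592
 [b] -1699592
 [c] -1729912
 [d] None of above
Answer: a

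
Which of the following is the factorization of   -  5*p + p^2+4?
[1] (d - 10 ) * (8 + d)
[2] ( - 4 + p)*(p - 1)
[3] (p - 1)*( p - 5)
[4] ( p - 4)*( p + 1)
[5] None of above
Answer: 2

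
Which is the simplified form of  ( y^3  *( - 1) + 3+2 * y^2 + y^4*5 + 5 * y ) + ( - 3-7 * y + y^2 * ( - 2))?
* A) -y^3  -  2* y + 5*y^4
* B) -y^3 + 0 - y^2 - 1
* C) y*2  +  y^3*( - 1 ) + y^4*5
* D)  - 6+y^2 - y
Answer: A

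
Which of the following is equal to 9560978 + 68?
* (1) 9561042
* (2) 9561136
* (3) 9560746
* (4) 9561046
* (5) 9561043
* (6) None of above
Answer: 4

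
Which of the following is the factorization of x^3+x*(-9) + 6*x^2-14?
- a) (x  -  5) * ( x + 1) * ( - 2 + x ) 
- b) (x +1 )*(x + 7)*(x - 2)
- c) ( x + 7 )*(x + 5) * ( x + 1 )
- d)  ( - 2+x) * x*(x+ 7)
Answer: b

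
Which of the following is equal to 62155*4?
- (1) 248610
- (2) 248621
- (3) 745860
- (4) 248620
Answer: 4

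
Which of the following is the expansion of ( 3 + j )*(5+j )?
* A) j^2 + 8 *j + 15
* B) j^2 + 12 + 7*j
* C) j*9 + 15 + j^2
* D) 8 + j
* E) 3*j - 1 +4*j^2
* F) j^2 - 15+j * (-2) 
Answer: A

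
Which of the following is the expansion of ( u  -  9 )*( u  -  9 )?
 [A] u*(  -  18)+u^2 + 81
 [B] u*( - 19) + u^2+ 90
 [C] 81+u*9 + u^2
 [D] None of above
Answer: A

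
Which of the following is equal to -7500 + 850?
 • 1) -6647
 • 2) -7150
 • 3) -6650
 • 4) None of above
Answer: 3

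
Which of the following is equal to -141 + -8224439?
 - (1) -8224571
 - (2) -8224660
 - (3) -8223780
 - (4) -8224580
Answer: 4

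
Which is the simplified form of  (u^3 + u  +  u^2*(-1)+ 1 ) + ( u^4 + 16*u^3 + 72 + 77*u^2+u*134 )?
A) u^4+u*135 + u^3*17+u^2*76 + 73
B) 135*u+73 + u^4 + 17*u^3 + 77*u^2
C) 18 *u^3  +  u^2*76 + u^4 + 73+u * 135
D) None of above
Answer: A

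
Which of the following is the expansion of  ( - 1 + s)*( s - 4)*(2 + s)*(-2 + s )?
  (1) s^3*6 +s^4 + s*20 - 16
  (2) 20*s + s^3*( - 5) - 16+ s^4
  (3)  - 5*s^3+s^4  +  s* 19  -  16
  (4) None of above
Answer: 2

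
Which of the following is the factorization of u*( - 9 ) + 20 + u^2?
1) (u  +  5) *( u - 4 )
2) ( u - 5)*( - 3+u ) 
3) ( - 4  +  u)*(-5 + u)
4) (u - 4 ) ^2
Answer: 3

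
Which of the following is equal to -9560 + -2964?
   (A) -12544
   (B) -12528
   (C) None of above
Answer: C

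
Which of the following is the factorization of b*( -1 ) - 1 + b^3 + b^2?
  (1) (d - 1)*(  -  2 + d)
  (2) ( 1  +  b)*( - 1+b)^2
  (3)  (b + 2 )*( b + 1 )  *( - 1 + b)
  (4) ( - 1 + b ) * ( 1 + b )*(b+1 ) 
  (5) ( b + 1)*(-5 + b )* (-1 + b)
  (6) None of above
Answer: 4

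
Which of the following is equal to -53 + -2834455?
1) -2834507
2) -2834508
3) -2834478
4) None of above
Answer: 2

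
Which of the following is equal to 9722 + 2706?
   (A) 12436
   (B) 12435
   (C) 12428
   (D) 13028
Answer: C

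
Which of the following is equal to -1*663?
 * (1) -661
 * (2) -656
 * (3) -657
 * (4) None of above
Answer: 4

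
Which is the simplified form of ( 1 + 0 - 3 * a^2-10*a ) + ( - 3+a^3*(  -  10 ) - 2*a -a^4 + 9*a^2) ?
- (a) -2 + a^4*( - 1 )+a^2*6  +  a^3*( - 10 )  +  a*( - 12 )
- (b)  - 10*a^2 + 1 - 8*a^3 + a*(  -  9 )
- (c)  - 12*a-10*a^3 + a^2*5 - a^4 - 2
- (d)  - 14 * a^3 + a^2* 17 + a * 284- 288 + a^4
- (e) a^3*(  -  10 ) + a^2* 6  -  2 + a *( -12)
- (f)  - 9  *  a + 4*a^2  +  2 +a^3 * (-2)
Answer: a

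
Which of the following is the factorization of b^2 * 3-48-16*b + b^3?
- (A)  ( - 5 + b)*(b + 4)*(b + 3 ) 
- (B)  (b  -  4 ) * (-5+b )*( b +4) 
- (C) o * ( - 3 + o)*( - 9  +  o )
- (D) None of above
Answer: D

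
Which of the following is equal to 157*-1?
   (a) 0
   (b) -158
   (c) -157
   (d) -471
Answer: c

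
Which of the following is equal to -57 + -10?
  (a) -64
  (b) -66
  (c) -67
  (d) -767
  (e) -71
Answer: c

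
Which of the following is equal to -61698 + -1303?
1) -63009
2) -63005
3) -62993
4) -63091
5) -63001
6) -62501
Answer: 5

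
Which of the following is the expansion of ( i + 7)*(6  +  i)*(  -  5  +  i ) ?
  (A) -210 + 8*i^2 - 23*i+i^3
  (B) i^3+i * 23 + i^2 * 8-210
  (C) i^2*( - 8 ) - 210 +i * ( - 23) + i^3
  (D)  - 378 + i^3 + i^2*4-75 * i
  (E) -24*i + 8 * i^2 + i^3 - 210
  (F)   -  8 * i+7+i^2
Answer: A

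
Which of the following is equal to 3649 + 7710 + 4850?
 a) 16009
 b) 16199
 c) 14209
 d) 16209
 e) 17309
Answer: d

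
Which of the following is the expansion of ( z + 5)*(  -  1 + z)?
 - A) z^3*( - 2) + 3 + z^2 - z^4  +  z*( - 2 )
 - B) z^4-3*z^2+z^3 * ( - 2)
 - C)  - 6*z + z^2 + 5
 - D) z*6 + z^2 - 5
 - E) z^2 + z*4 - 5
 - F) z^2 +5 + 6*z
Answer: E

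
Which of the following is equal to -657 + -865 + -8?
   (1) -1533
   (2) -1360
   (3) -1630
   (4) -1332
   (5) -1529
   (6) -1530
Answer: 6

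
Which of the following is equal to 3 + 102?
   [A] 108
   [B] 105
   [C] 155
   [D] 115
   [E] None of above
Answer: B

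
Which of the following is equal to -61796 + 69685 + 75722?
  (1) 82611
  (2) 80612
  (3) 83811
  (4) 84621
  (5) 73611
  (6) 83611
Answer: 6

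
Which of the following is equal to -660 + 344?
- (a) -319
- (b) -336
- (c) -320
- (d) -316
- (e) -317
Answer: d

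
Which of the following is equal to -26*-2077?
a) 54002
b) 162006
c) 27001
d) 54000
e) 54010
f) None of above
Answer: a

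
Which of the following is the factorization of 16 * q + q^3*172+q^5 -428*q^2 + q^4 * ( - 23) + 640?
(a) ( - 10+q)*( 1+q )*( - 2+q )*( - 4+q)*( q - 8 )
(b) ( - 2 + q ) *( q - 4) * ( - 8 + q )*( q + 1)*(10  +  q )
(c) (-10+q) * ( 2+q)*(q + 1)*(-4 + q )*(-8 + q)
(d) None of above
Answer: a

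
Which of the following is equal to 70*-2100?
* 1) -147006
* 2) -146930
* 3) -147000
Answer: 3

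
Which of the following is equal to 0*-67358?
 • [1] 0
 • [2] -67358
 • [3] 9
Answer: 1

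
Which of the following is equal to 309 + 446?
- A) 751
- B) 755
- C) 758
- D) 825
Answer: B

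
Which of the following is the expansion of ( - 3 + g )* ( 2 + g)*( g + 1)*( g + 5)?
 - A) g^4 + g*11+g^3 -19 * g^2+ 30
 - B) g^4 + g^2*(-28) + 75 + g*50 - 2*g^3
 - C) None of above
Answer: C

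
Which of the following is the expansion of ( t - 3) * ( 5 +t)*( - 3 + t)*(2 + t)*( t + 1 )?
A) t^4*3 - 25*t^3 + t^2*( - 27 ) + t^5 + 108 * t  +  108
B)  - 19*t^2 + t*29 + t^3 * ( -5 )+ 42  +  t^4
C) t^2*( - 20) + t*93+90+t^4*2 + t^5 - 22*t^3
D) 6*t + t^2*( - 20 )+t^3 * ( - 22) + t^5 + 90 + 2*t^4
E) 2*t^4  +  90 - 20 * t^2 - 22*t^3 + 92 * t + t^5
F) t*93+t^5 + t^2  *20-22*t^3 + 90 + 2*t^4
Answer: C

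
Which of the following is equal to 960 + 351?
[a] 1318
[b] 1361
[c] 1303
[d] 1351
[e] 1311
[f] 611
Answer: e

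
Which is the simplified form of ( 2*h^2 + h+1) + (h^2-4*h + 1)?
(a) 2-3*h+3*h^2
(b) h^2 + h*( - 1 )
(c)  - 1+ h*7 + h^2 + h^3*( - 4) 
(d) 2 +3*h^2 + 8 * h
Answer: a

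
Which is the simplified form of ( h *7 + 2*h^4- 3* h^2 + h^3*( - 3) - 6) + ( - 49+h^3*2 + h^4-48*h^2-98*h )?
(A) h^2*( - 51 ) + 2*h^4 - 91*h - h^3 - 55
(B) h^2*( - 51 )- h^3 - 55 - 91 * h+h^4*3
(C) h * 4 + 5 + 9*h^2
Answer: B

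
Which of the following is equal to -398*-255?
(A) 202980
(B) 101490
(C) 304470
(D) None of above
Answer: B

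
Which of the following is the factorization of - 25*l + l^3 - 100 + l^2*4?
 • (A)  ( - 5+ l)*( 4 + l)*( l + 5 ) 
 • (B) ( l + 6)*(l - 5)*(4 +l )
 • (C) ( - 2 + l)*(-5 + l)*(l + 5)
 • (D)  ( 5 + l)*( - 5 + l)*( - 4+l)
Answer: A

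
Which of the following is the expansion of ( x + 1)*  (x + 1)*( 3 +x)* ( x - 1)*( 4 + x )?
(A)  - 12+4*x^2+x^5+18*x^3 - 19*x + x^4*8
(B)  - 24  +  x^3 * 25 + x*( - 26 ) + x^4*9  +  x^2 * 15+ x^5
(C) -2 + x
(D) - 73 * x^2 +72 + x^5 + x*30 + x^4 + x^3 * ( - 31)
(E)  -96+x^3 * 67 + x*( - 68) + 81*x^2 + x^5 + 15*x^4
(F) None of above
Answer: A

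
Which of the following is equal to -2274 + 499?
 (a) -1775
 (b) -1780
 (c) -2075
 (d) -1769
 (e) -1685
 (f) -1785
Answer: a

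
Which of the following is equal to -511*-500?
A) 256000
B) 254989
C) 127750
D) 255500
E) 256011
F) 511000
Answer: D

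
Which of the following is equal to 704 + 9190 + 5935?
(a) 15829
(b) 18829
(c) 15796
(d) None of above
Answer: a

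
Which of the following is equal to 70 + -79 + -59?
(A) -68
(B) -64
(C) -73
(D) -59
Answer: A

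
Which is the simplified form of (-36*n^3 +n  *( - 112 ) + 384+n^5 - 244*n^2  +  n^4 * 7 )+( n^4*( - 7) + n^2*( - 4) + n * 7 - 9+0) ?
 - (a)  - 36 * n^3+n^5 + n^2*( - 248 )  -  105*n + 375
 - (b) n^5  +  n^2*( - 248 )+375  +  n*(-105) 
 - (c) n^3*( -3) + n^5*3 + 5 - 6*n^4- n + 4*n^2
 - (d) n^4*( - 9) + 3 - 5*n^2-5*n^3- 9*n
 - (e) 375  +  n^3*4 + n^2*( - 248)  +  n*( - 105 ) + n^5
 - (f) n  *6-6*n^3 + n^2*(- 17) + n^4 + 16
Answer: a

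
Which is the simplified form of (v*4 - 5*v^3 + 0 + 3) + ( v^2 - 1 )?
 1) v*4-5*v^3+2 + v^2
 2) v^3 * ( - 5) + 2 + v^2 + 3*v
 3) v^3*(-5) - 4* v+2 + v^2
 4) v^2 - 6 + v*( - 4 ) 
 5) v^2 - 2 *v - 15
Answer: 1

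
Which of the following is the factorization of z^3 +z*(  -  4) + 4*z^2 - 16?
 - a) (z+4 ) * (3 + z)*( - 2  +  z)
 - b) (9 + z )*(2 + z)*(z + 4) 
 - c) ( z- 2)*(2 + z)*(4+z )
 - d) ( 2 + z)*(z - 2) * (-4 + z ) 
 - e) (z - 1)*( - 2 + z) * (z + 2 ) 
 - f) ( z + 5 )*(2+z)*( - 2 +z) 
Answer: c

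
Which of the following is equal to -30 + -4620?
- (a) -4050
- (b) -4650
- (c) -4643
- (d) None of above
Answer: b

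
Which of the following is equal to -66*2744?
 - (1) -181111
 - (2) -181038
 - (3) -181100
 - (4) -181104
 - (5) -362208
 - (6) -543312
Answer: 4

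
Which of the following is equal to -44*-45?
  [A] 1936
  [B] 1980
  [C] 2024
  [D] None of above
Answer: B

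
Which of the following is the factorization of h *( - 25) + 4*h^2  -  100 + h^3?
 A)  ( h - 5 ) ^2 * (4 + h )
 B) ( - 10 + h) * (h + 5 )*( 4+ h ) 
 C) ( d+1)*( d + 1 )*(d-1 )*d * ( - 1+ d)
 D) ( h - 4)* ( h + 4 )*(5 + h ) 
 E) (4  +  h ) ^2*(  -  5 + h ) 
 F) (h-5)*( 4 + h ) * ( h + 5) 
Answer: F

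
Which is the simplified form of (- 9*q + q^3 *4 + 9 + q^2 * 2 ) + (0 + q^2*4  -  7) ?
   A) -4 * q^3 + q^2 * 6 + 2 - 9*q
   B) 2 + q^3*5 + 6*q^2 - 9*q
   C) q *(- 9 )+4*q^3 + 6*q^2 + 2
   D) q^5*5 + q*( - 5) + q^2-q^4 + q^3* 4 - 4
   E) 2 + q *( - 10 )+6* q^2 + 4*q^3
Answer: C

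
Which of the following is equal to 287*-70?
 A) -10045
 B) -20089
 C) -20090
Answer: C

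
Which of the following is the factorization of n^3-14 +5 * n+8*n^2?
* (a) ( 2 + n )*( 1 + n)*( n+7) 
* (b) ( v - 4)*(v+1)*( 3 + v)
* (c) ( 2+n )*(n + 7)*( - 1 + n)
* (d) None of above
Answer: c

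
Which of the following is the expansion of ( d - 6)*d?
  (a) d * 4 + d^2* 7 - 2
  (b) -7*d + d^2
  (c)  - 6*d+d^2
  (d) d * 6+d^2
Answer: c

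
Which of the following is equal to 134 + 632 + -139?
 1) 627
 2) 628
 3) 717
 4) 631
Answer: 1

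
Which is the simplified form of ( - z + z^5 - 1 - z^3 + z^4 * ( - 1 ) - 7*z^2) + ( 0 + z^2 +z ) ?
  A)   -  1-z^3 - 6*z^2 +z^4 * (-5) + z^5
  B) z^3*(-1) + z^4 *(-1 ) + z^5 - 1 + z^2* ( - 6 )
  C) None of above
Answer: B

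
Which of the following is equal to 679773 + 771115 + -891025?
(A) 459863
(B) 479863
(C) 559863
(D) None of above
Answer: C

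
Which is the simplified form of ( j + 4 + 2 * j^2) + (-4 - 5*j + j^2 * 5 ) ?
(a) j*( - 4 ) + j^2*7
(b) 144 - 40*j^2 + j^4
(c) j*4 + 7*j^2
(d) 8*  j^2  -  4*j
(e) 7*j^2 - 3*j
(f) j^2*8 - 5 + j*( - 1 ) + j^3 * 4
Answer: a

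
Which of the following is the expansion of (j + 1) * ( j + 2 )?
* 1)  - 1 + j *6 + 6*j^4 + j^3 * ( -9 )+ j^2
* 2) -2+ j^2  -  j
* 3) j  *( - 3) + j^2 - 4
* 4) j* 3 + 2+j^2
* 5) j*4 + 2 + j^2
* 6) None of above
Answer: 4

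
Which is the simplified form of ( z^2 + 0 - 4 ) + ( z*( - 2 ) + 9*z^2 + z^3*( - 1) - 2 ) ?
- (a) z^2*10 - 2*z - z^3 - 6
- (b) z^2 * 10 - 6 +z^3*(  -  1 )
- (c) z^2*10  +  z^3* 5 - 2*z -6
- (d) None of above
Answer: a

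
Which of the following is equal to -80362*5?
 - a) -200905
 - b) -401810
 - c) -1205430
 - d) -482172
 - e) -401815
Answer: b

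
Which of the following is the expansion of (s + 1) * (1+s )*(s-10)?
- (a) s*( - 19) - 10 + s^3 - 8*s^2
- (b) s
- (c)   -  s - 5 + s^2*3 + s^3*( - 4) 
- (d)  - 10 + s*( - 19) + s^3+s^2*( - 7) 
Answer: a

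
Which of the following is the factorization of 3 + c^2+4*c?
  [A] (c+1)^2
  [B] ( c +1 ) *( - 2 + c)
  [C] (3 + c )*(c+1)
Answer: C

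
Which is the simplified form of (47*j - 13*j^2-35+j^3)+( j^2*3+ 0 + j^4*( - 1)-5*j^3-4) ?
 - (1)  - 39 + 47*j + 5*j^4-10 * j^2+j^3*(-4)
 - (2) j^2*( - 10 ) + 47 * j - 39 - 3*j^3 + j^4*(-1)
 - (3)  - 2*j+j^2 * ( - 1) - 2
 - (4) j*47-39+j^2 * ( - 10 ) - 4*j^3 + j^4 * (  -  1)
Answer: 4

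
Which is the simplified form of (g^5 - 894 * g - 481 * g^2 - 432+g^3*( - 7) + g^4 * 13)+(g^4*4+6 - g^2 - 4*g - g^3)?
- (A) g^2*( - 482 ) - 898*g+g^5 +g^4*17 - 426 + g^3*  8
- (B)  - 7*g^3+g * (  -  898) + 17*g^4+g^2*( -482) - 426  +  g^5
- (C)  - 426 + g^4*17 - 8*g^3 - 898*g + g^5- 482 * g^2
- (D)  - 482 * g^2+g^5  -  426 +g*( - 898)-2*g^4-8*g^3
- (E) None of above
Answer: C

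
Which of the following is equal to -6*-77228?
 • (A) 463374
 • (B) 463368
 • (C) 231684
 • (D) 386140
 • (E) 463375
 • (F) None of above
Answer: B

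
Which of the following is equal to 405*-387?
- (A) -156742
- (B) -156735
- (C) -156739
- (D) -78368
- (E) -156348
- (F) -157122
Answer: B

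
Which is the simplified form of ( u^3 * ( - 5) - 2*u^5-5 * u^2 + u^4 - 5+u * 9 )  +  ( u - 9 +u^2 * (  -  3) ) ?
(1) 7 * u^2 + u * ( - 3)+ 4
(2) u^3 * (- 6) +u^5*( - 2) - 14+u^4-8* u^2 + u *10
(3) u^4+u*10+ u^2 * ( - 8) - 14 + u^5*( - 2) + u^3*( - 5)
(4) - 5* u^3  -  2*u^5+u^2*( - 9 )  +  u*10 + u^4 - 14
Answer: 3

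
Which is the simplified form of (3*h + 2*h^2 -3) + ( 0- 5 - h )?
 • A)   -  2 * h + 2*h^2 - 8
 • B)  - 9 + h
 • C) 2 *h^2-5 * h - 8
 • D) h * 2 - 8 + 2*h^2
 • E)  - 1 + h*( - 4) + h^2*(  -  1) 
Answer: D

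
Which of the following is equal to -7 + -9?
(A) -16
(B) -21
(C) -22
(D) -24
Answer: A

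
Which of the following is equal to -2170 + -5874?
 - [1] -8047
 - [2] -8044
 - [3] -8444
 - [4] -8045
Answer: 2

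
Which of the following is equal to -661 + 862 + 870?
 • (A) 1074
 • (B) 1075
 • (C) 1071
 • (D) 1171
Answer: C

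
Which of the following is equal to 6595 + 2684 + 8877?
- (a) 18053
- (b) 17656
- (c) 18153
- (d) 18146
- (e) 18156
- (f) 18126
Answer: e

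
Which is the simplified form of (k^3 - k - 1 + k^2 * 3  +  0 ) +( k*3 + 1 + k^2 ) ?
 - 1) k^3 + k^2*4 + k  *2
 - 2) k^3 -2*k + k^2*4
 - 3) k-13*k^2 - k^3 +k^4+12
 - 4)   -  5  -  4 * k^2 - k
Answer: 1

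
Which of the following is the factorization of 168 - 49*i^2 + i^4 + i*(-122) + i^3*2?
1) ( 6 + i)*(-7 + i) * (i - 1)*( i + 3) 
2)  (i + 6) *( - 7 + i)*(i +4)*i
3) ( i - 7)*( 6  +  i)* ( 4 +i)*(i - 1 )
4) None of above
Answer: 3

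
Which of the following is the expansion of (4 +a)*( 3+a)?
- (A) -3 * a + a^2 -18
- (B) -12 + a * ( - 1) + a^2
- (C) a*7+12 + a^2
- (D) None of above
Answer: C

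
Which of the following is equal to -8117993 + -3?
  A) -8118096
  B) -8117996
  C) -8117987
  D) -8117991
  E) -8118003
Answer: B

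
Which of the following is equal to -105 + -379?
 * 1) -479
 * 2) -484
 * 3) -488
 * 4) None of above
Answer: 2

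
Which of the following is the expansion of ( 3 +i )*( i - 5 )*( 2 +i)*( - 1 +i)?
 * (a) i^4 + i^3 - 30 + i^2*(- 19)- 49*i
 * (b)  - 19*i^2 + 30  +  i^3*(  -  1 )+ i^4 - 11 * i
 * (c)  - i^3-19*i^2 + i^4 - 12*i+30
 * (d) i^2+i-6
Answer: b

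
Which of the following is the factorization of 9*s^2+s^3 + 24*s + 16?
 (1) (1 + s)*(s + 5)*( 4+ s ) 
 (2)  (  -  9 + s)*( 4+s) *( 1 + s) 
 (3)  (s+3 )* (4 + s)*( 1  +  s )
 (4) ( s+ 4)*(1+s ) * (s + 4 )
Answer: 4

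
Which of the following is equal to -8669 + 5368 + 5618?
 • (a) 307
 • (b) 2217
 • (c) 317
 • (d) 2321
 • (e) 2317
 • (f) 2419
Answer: e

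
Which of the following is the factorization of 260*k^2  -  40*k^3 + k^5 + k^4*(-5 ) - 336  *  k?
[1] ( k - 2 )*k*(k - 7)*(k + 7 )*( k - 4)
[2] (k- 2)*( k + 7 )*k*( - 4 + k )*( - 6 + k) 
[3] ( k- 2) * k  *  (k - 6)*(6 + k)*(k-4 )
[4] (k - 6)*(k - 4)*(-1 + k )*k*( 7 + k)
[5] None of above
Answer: 2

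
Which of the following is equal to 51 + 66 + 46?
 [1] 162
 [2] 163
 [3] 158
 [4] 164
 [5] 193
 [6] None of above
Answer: 2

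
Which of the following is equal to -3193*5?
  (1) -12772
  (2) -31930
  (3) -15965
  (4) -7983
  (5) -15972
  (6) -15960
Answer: 3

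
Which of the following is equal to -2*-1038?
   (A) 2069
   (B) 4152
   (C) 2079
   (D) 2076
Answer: D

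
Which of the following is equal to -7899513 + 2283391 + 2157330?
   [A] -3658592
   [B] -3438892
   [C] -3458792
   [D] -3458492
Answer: C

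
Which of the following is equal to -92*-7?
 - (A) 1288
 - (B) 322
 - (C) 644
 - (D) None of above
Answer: C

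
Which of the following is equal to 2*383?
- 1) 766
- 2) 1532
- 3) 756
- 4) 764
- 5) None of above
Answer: 1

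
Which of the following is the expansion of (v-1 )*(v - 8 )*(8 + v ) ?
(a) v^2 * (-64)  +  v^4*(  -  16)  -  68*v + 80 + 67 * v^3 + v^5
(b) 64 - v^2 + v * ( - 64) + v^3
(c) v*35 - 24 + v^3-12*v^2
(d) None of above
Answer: b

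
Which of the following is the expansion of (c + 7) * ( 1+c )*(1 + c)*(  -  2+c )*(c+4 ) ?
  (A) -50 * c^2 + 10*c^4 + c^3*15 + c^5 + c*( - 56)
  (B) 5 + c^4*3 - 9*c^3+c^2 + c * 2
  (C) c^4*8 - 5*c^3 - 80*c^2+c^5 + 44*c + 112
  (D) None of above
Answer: D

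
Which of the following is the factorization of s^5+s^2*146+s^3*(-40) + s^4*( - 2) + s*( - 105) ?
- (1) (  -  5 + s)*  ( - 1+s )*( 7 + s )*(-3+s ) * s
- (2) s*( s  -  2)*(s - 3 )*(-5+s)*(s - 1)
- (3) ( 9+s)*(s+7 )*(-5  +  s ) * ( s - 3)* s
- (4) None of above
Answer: 1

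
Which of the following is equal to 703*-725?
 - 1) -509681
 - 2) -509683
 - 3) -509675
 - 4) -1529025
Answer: 3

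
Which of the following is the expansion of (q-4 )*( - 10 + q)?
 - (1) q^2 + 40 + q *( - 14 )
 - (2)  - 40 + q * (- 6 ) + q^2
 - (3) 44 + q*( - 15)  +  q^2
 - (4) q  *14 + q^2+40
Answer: 1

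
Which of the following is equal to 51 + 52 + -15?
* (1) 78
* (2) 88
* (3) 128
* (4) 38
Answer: 2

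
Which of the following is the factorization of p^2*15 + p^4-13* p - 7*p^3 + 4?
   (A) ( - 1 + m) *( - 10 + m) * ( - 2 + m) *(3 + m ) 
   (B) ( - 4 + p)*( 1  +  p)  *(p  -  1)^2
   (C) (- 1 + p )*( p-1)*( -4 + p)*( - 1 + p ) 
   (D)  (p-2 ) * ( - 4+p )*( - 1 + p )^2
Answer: C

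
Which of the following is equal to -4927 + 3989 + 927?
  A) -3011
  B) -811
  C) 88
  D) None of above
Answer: D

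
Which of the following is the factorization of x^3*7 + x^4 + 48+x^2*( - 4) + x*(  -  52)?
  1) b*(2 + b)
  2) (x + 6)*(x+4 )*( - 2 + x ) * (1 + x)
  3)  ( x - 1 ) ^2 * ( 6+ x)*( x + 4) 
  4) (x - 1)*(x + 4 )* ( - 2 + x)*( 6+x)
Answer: 4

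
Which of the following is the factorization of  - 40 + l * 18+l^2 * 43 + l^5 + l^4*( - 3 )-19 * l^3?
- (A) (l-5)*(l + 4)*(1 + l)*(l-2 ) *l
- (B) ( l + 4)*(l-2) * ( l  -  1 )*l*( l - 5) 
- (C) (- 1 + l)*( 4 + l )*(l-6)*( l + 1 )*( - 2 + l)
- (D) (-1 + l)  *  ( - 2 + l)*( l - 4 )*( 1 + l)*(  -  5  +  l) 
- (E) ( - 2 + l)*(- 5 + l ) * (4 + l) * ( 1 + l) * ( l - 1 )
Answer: E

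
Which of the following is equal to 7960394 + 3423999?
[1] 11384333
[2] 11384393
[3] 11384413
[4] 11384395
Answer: 2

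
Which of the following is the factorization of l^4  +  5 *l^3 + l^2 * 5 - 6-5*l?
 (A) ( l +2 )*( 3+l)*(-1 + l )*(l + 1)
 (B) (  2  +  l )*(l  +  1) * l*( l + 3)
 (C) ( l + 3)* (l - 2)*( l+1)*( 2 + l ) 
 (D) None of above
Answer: A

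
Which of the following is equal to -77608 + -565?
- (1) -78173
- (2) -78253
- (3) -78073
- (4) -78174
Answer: 1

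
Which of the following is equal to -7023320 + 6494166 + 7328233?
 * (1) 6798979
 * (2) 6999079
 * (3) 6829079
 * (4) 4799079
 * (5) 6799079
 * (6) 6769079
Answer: 5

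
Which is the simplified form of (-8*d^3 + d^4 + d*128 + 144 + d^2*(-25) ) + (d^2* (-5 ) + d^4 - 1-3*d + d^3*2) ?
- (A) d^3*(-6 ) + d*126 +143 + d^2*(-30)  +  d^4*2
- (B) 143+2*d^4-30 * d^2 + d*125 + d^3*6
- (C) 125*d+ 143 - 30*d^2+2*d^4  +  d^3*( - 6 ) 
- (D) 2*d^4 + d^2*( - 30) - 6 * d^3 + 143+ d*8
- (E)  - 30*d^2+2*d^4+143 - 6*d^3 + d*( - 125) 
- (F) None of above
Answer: C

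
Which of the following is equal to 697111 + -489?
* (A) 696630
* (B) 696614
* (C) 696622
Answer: C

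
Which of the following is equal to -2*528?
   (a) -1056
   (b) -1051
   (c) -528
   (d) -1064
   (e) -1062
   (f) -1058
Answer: a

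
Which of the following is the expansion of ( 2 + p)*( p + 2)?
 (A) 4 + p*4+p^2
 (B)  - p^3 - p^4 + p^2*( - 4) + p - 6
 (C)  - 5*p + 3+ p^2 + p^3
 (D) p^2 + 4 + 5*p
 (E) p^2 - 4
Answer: A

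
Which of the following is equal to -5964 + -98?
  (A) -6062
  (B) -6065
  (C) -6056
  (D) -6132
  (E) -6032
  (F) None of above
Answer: A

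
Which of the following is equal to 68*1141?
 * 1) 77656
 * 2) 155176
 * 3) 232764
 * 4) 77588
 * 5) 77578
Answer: 4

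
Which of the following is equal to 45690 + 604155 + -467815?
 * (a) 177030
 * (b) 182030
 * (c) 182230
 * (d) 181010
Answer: b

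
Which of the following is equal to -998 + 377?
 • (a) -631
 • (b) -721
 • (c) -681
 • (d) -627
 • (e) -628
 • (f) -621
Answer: f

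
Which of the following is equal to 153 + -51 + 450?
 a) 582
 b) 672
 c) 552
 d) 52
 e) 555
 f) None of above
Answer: c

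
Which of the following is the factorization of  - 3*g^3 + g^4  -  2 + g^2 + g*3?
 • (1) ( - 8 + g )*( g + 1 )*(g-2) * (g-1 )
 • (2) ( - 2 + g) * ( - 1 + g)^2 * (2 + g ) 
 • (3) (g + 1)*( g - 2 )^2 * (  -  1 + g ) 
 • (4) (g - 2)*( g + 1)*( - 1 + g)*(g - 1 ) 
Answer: 4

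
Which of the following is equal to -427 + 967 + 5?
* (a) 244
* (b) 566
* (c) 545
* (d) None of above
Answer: c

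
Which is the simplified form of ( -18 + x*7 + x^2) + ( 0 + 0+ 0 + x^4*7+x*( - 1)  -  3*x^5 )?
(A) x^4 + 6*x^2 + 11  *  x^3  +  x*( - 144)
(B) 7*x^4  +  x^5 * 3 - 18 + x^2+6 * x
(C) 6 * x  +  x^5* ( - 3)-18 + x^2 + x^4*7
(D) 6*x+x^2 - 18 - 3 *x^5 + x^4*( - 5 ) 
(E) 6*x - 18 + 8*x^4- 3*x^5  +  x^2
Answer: C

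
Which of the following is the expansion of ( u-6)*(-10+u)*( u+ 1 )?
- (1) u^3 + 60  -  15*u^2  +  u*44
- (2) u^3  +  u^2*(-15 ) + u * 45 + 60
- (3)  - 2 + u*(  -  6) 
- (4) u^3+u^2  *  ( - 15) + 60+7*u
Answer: 1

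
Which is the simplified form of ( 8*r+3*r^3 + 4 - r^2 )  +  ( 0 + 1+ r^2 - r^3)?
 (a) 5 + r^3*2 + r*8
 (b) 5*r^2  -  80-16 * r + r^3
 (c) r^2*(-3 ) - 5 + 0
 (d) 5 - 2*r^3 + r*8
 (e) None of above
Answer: a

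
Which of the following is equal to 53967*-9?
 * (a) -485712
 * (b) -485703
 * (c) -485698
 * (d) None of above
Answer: b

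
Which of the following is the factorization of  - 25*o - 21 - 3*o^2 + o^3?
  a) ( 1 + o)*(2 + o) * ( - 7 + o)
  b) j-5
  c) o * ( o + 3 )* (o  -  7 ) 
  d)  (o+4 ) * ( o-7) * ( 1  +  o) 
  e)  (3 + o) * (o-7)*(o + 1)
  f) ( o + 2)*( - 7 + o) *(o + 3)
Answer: e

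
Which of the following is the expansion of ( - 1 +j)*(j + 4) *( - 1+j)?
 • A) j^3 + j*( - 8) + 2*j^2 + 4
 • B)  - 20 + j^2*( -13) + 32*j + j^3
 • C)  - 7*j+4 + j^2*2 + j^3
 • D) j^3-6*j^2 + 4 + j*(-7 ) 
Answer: C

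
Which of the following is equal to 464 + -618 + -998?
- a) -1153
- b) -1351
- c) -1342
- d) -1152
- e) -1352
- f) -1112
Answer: d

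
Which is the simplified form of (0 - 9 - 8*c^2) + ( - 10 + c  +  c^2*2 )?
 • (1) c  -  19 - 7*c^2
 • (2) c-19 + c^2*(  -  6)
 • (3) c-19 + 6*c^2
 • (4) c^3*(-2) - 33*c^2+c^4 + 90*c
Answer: 2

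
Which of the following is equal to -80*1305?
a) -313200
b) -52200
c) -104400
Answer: c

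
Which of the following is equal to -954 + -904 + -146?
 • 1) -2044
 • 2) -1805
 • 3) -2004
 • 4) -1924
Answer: 3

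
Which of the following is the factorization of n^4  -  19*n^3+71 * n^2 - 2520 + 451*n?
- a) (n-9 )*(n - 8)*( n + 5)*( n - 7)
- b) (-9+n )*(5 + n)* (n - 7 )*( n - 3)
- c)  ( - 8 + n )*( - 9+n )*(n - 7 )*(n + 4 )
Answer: a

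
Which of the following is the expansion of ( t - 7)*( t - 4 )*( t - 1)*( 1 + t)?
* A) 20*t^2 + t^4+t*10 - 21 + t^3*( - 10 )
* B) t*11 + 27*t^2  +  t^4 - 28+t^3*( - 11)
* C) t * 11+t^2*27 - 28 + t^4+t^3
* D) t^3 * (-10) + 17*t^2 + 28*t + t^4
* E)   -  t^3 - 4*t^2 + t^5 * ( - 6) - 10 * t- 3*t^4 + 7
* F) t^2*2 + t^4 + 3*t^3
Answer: B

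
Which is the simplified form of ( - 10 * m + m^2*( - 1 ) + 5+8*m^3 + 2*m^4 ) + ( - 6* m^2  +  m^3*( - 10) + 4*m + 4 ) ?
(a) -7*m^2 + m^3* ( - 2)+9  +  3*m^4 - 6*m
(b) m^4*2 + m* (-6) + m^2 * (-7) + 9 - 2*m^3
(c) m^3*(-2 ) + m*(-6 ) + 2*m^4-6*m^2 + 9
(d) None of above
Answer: b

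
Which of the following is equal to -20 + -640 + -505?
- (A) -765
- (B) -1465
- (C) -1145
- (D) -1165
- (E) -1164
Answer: D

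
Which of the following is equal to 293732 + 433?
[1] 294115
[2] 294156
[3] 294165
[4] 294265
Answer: 3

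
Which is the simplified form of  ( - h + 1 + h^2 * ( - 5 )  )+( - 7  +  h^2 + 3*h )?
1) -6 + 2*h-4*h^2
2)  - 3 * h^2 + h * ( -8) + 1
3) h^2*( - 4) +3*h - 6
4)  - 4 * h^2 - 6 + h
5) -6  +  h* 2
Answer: 1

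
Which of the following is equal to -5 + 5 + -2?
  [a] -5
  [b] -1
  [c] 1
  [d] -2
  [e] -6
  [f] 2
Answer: d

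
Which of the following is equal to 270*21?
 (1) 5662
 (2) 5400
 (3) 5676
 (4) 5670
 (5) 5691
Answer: 4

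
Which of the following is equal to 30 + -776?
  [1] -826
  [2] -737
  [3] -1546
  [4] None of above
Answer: 4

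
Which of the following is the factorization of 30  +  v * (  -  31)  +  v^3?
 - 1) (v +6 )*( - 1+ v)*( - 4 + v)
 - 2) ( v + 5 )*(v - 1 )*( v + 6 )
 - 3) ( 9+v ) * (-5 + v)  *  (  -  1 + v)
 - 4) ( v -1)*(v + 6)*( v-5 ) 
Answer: 4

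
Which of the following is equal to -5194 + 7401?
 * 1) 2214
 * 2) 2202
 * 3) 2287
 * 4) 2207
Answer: 4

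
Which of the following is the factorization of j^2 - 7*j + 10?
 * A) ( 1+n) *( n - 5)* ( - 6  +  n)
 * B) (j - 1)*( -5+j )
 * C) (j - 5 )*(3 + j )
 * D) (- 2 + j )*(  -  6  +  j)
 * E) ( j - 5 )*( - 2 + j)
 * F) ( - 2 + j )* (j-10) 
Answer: E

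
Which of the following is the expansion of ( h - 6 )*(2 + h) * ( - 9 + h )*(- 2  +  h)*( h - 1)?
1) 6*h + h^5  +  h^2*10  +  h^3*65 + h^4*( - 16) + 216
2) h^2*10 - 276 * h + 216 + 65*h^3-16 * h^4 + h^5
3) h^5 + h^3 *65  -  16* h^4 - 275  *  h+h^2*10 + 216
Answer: 2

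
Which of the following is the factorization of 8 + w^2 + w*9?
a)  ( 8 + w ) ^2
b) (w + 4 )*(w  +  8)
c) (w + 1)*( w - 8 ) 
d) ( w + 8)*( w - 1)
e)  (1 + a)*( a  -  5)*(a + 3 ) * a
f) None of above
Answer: f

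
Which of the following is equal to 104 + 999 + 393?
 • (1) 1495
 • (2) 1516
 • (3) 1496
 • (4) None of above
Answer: 3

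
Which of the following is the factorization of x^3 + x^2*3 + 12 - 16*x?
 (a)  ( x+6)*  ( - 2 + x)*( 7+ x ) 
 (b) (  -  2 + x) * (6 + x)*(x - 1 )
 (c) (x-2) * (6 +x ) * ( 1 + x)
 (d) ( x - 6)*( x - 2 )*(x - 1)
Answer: b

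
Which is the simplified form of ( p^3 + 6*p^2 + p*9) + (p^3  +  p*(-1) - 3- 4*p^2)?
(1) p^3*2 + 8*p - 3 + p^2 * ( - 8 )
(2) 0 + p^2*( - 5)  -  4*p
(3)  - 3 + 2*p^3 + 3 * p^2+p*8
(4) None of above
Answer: 4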